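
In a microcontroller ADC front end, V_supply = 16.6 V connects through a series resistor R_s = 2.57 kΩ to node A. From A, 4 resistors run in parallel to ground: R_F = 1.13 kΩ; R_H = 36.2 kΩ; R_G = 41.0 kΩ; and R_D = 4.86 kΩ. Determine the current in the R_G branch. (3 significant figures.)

Combine the parallel branches: R_p = (1/1.13 + 1/36.2 + 1/41.0 + 1/4.86)⁻¹ = 0.8751 kΩ.
Node voltage V_A = V_supply · R_p/(R_s + R_p) = 16.6 × 0.2540 = 4.217 V.
Branch current I = V_A/R_G = 4.217/41.0 = 0.1028 mA.
(Equivalently: I_total = 4.818 mA, then current-divider fraction G_k/ΣG = 0.02134.)

I ≈ 0.103 mA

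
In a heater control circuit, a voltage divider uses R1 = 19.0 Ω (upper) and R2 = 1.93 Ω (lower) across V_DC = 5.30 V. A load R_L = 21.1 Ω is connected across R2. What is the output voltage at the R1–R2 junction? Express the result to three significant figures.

The load sits in parallel with R2, giving an effective lower resistance R2' = R2·R_L/(R2+R_L) = 1.768 Ω.
Then V_out = V_DC · R2'/(R1 + R2') = 5.30 × 1.768/20.77 = 0.4513 V.

V_out ≈ 0.451 V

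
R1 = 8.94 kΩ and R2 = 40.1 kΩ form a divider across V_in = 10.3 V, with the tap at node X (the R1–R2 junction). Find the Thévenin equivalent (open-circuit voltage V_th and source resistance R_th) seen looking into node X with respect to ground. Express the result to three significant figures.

With X open, the divider is unloaded: V_th = 10.3 × 40.1/49.04 = 8.422 V.
Zeroing V_in shorts the top of R1 to ground, so R_th = R1 ‖ R2 = 7.310 kΩ.

V_th ≈ 8.42 V, R_th ≈ 7.31 kΩ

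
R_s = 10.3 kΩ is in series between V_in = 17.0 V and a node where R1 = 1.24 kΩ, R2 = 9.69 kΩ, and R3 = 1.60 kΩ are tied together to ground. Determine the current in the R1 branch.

Combine the parallel branches: R_p = (1/1.24 + 1/9.69 + 1/1.60)⁻¹ = 0.6516 kΩ.
V_A by voltage divider: V_A = 17.0 × 0.6516/(10.3 + 0.6516) = 1.011 V.
Branch current I = V_A/R1 = 1.011/1.24 = 0.8157 mA.
(Check via current divider: I_total = 1.552 mA; share G_k/ΣG = 0.5255 → same result.)

I ≈ 0.816 mA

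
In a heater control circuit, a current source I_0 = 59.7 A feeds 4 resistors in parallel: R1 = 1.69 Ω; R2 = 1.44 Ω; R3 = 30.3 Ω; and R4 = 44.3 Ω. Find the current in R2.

I ≈ 30.9 A

Total conductance ΣG = 1/1.69 + 1/1.44 + 1/30.3 + 1/44.3 = 1.342 (units of 1/Ω).
Current divider: I(R2) = I_0 · G_k/ΣG = 59.7 × (0.6944/1.342) = 59.7 × 0.5176 = 30.90 A.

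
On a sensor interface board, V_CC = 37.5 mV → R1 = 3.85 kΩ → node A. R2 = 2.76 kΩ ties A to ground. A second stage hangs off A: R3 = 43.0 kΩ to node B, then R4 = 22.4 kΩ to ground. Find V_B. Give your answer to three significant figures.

Looking into the second stage from A: R3 + R4 = 65.40 kΩ appears in parallel with R2.
Effective lower resistance at A: R2 ‖ 65.40 = 2.648 kΩ.
First divider: V_A = V_CC · 2.648/(3.85 + 2.648) = 15.28 mV.
V_B = V_A × 0.3425 = 5.234 mV.

V_B ≈ 5.23 mV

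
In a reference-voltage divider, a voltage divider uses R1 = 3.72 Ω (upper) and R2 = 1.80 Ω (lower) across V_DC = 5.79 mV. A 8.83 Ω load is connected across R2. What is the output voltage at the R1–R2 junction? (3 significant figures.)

The load sits in parallel with R2, giving an effective lower resistance R2' = R2·R_L/(R2+R_L) = 1.495 Ω.
Then V_out = V_DC · R2'/(R1 + R2') = 5.79 × 1.495/5.215 = 1.660 mV.
(Unloaded it would be 1.89 mV; the load pulls it down.)

V_out ≈ 1.66 mV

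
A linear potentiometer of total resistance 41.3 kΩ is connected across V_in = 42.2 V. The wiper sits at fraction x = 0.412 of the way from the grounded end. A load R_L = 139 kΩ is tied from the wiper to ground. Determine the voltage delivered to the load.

V_out ≈ 16.2 V

Lower segment x·R_p = 17.02 kΩ; upper segment (1−x)·R_p = 24.28 kΩ.
(x·R_p) ‖ R_L = 15.16 kΩ.
Loaded-divider output: V_out = 42.2 × 0.3843 = 16.22 V.
(Unloaded: V_out = x·V_in = 17.4 V.)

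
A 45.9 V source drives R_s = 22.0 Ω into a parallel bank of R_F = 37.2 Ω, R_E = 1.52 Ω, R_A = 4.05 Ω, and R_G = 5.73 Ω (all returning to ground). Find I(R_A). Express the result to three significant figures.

I ≈ 0.447 A

Combine the parallel branches: R_p = (1/37.2 + 1/1.52 + 1/4.05 + 1/5.73)⁻¹ = 0.9040 Ω.
V_A by voltage divider: V_A = 45.9 × 0.9040/(22.0 + 0.9040) = 1.812 V.
Branch current I = V_A/R_A = 1.812/4.05 = 0.4473 A.
(Check via current divider: I_total = 2.004 A; share G_k/ΣG = 0.2232 → same result.)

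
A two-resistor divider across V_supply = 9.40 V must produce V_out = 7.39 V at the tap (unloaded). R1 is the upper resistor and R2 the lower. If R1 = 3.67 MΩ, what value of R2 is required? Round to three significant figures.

R2 ≈ 13.5 MΩ

The divider ratio is R2/(R1+R2) = 7.39/9.40 = 0.7862.
Rearranging, R2 = R1·k/(1−k) = 3.67 × 3.677 = 13.49 MΩ.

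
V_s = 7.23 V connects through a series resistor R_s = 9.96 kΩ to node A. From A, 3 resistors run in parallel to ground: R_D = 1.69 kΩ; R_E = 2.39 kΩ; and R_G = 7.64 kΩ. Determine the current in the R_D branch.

Combine the parallel branches: R_p = (1/1.69 + 1/2.39 + 1/7.64)⁻¹ = 0.8764 kΩ.
Node voltage V_A = V_s · R_p/(R_s + R_p) = 7.23 × 0.08088 = 0.5847 V.
Branch current I = V_A/R_D = 0.5847/1.69 = 0.3460 mA.

I ≈ 0.346 mA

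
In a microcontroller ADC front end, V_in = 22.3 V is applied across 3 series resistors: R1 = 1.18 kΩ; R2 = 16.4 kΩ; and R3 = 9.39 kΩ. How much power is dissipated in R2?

P ≈ 11.2 mW

The common current is I = 22.3/26.97 = 0.8268 mA.
V(R2) = I·R = 13.56 V; P = V·I = 13.56 × 0.8268 = 11.21 mW.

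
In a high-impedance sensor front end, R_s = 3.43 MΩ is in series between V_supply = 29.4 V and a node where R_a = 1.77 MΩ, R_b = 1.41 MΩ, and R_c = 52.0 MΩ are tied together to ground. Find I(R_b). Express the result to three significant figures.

I ≈ 3.84 µA

Parallel bank: R_p = 1/(1/1.77 + 1/1.41 + 1/52.0) = 0.7731 MΩ.
V_A by voltage divider: V_A = 29.4 × 0.7731/(3.43 + 0.7731) = 5.408 V.
Branch current I = V_A/R_b = 5.408/1.41 = 3.835 µA.
(Equivalently: I_total = 6.995 µA, then current-divider fraction G_k/ΣG = 0.5483.)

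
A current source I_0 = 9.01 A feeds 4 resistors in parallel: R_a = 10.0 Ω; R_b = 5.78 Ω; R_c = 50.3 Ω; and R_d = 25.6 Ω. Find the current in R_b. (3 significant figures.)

Total conductance ΣG = 1/10.0 + 1/5.78 + 1/50.3 + 1/25.6 = 0.3320 (units of 1/Ω).
Current divider: I(R_b) = I_0 · G_k/ΣG = 9.01 × (0.1730/0.3320) = 9.01 × 0.5212 = 4.696 A.

I ≈ 4.70 A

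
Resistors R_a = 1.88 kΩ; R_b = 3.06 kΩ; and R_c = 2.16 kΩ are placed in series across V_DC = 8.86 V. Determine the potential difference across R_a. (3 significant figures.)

V ≈ 2.35 V

Total series resistance ΣR = 1.88 + 3.06 + 2.16 = 7.100 kΩ.
V = V_DC · R/ΣR = 8.86 × 0.2648 = 2.346 V.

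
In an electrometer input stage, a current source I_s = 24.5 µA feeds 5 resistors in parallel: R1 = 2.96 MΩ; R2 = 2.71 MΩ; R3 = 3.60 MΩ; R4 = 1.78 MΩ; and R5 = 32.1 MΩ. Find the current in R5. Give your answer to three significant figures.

I ≈ 0.484 µA

ΣG = 1/2.96 + 1/2.71 + 1/3.60 + 1/1.78 + 1/32.1 = 1.578.
R5 takes the fraction G_k/ΣG = 0.03115/1.578 = 0.01975, so I = 24.5 × 0.01975 = 0.4838 µA.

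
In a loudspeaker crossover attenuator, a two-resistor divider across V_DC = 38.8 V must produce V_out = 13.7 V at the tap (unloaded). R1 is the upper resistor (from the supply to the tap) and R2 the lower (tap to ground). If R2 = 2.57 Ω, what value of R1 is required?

R1 ≈ 4.71 Ω

V_out/V_DC = R2/(R1+R2) = 0.3531.
R1 = R2·(1/k − 1) = 2.57 × 1.832 = 4.709 Ω.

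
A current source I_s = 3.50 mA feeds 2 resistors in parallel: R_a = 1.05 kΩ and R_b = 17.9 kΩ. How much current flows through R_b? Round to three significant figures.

For two parallel branches, I_k = I_s · (other R)/(sum of R).
I(R_b) = 3.50 × 1.05/(1.05 + 17.9) = 3.50 × 0.05541 = 0.1939 mA.

I ≈ 0.194 mA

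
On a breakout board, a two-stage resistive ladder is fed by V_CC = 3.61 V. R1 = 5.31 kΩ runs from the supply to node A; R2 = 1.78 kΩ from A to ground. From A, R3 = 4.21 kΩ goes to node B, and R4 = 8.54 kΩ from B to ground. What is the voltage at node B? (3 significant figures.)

V_B ≈ 0.550 V

Node A sees R2 in parallel with the series input of stage 2, R3 + R4 = 12.75 kΩ.
Effective lower resistance at A: R2 ‖ 12.75 = 1.562 kΩ.
So V_A = 3.61 × 0.2273 = 0.8205 V.
Stage 2 is unloaded, so V_B = V_A · R4/(R3+R4) = 0.8205 × 8.54/12.75 = 0.5496 V.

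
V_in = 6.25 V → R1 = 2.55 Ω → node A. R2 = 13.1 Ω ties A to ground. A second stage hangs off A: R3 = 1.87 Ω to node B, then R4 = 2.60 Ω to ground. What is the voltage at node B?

V_B ≈ 2.06 V

Node A sees R2 in parallel with the series input of stage 2, R3 + R4 = 4.470 Ω.
Effective lower resistance at A: R2 ‖ 4.470 = 3.333 Ω.
First divider: V_A = V_in · 3.333/(2.55 + 3.333) = 3.541 V.
Stage 2 is unloaded, so V_B = V_A · R4/(R3+R4) = 3.541 × 2.60/4.470 = 2.060 V.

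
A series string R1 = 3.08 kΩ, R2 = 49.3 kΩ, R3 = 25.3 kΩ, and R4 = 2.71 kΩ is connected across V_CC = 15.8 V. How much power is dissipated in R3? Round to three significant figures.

P ≈ 0.977 mW

ΣR = 80.39 kΩ → I = 15.8/80.39 = 0.1965 mA.
V(R3) = I·R = 4.973 V; P = V·I = 4.973 × 0.1965 = 0.9773 mW.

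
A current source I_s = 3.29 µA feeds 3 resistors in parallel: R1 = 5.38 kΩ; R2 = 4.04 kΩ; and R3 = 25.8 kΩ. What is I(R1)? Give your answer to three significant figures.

I ≈ 1.30 µA

Conductances: ΣG = 1/5.38 + 1/4.04 + 1/25.8 = 0.4722 (1/kΩ).
R1 takes the fraction G_k/ΣG = 0.1859/0.4722 = 0.3937, so I = 3.29 × 0.3937 = 1.295 µA.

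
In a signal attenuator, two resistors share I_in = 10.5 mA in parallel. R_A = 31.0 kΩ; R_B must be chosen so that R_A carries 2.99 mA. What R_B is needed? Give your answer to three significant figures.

The fraction through R_A equals R_B/(R_A+R_B).
With f = 0.2848, R_B = R_A · f/(1−f) = 31.0 × 0.3981 = 12.34 kΩ.

R_B ≈ 12.3 kΩ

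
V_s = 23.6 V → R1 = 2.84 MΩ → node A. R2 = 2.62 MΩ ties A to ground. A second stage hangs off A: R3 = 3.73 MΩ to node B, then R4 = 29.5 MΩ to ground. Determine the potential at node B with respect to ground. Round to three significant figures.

V_B ≈ 9.66 V

The second stage (R3 + R4 = 33.23 MΩ) loads node A in parallel with R2.
R2 ‖ (R3+R4) = 2.429 MΩ.
First divider: V_A = V_s · 2.429/(2.84 + 2.429) = 10.88 V.
Then the unloaded second divider: V_B = V_A × R4/(R3+R4) = 10.88 × 0.8878 = 9.657 V.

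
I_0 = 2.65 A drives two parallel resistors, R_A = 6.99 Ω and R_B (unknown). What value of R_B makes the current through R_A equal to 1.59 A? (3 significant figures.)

In a two-way split, I_A/I_0 = R_B/(R_A + R_B).
With f = 0.6000, R_B = R_A · f/(1−f) = 6.99 × 1.500 = 10.49 Ω.

R_B ≈ 10.5 Ω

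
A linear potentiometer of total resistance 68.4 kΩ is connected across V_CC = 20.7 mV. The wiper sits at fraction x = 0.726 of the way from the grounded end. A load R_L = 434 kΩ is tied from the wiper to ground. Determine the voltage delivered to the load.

V_out ≈ 14.6 mV

Split the track: R_lower = x·R_p = 49.66 kΩ, R_upper = (1−x)·R_p = 18.74 kΩ.
(x·R_p) ‖ R_L = 44.56 kΩ.
V_out = 20.7 × 44.56/(18.74 + 44.56) = 14.57 mV.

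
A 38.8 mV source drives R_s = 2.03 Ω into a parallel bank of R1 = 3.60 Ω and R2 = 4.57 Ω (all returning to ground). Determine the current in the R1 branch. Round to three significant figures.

I ≈ 5.37 mA

Equivalent of the parallel group: R_p = 2.014 Ω.
Node voltage V_A = V_CC · R_p/(R_s + R_p) = 38.8 × 0.4980 = 19.32 mV.
I(R1) = V_A / R1 = 19.32/3.60 = 5.367 mA.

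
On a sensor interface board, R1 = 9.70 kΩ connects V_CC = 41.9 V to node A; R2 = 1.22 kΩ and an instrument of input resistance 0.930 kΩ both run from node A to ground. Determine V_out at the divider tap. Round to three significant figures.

First combine the lower leg with the load: R2 ‖ R_L = 0.5277 kΩ.
Then V_out = V_CC · R2'/(R1 + R2') = 41.9 × 0.5277/10.23 = 2.162 V.
(Unloaded it would be 4.68 V; the load pulls it down.)

V_out ≈ 2.16 V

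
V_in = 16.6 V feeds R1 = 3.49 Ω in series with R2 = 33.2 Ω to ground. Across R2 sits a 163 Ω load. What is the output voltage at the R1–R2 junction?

V_out ≈ 14.7 V

First combine the lower leg with the load: R2 ‖ R_L = 27.58 Ω.
Now apply the divider: V_out = 16.6 × 0.8877 = 14.74 V.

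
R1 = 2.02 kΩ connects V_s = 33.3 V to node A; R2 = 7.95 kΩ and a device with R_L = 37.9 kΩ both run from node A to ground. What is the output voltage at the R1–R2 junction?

V_out ≈ 25.5 V

R2 ‖ R_L = (7.95 × 37.9)/(7.95 + 37.9) = 6.572 kΩ.
Then V_out = V_s · R2'/(R1 + R2') = 33.3 × 6.572/8.592 = 25.47 V.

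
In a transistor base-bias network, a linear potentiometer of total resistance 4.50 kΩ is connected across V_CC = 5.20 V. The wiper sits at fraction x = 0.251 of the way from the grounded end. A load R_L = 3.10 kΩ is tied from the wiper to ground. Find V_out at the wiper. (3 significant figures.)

V_out ≈ 1.03 V

The pot divides into 3.370 kΩ above the wiper and 1.129 kΩ below.
R_L loads the lower segment: effective lower R = 0.8279 kΩ.
V_out = 5.20 × 0.8279/(3.370 + 0.8279) = 1.025 V.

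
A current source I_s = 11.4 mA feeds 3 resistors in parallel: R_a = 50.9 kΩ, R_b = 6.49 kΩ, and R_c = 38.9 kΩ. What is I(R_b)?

I ≈ 8.81 mA

ΣG = 1/50.9 + 1/6.49 + 1/38.9 = 0.1994.
Current divider: I(R_b) = I_s · G_k/ΣG = 11.4 × (0.1541/0.1994) = 11.4 × 0.7726 = 8.808 mA.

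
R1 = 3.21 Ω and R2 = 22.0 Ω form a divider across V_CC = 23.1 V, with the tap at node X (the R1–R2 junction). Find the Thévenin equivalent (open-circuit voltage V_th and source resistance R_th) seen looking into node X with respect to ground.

Open-circuit (no load on X): V_th = V_CC · R2/(R1 + R2) = 23.1 × 22.0/(3.210 + 22.0) = 20.16 V.
With V_CC suppressed (replaced by a short), R_th = R1 ‖ R2 = (3.210 × 22.0)/(3.210 + 22.0) = 2.801 Ω.

V_th ≈ 20.2 V, R_th ≈ 2.80 Ω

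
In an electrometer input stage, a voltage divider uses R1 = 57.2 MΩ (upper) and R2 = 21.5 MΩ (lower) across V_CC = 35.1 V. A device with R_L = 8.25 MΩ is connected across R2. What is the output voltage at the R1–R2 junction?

First combine the lower leg with the load: R2 ‖ R_L = 5.962 MΩ.
Then V_out = V_CC · R2'/(R1 + R2') = 35.1 × 5.962/63.16 = 3.313 V.
(Unloaded it would be 9.59 V; the load pulls it down.)

V_out ≈ 3.31 V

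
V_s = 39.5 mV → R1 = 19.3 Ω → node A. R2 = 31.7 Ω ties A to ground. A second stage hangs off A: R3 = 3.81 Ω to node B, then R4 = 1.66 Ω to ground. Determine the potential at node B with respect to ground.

The second stage (R3 + R4 = 5.470 Ω) loads node A in parallel with R2.
Effective lower resistance at A: R2 ‖ 5.470 = 4.665 Ω.
So V_A = 39.5 × 0.1947 = 7.689 mV.
V_B = V_A × 0.3035 = 2.333 mV.

V_B ≈ 2.33 mV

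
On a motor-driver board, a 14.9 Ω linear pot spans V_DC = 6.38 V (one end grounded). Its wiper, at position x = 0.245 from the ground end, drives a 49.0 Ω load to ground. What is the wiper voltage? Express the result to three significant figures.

V_out ≈ 1.48 V

The pot divides into 11.25 Ω above the wiper and 3.651 Ω below.
(x·R_p) ‖ R_L = 3.397 Ω.
Then V_out = V_DC · 3.397/(11.25 + 3.397) = 1.480 V.
(Unloaded: V_out = x·V_DC = 1.56 V.)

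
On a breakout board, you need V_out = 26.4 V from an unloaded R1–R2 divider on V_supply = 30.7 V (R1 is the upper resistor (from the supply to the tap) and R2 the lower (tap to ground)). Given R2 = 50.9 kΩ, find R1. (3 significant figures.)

V_out/V_supply = R2/(R1+R2) = 0.8599.
Rearranging, R1 = R2·(1−k)/k = 50.9 × 0.1629 = 8.291 kΩ.

R1 ≈ 8.29 kΩ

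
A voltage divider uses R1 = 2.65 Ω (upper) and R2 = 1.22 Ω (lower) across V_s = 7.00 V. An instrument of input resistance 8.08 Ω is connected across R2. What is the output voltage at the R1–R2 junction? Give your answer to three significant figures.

R2 ‖ R_L = (1.22 × 8.08)/(1.22 + 8.08) = 1.060 Ω.
Then V_out = V_s · R2'/(R1 + R2') = 7.00 × 1.060/3.710 = 2.000 V.

V_out ≈ 2.00 V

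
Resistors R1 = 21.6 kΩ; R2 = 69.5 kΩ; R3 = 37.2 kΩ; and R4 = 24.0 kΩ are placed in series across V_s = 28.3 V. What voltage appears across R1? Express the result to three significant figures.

V ≈ 4.01 V

ΣR = 21.6 + 69.5 + 37.2 + 24.0 = 152.3 kΩ.
Voltage divider: V = V_s · (21.60 / 152.3) = 28.3 × 0.1418 = 4.014 V.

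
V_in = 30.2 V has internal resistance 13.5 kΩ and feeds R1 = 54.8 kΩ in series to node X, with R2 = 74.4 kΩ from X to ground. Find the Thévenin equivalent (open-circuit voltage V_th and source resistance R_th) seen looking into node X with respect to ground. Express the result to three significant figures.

R1' = 13.5 + 54.8 = 68.30 kΩ (source resistance + R1).
With X open, the divider is unloaded: V_th = 30.2 × 74.4/142.7 = 15.75 V.
Looking into X with the source shorted: R_th = R1'·R2/(R1'+R2) = 68.30 × 74.4/142.7 = 35.61 kΩ.

V_th ≈ 15.7 V, R_th ≈ 35.6 kΩ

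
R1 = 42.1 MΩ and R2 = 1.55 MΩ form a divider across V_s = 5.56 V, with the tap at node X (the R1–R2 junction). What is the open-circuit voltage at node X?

V_th is the unloaded tap voltage: V_s · R2/(R1+R2) = 5.56 × 0.03551 = 0.1974 V.

V_th ≈ 0.197 V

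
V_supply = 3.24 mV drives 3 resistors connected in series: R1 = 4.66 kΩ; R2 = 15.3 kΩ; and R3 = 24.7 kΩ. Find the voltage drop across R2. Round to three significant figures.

Total series resistance ΣR = 4.66 + 15.3 + 24.7 = 44.66 kΩ.
Voltage divider: V = V_supply · (15.30 / 44.66) = 3.24 × 0.3426 = 1.110 mV.

V ≈ 1.11 mV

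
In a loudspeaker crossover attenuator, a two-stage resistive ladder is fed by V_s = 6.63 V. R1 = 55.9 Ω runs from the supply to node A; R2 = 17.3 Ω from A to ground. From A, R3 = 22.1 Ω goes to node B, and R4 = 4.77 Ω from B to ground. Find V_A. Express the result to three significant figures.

Node A sees R2 in parallel with the series input of stage 2, R3 + R4 = 26.87 Ω.
Effective lower resistance at A: R2 ‖ 26.87 = 10.52 Ω.
First divider: V_A = V_s · 10.52/(55.9 + 10.52) = 1.050 V.

V_A ≈ 1.05 V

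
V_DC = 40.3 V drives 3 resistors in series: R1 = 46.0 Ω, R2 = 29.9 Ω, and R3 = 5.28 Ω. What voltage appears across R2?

Series total: ΣR = 46.0 + 29.9 + 5.28 = 81.18 Ω.
Voltage divider: V = V_DC · (29.90 / 81.18) = 40.3 × 0.3683 = 14.84 V.

V ≈ 14.8 V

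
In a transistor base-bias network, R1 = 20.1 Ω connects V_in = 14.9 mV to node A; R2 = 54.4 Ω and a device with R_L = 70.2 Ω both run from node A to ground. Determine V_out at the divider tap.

V_out ≈ 9.00 mV

R2 ‖ R_L = (54.4 × 70.2)/(54.4 + 70.2) = 30.65 Ω.
Now apply the divider: V_out = 14.9 × 0.6039 = 8.999 mV.
(Unloaded it would be 10.9 mV; the load pulls it down.)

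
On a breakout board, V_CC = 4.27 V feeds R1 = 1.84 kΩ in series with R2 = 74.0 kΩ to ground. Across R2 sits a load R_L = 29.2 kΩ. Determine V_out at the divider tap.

V_out ≈ 3.93 V

First combine the lower leg with the load: R2 ‖ R_L = 20.94 kΩ.
Now apply the divider: V_out = 4.27 × 0.9192 = 3.925 V.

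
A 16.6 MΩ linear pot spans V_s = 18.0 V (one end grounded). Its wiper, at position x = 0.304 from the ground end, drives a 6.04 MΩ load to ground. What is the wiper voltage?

Lower segment x·R_p = 5.046 MΩ; upper segment (1−x)·R_p = 11.55 MΩ.
R_L loads the lower segment: effective lower R = 2.749 MΩ.
Then V_out = V_s · 2.749/(11.55 + 2.749) = 3.460 V.

V_out ≈ 3.46 V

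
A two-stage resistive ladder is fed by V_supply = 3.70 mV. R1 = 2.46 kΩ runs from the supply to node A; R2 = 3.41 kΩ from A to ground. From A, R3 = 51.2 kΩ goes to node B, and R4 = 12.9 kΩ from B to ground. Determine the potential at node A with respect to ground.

Node A sees R2 in parallel with the series input of stage 2, R3 + R4 = 64.10 kΩ.
Effective lower resistance at A: R2 ‖ 64.10 = 3.238 kΩ.
First divider: V_A = V_supply · 3.238/(2.46 + 3.238) = 2.103 mV.

V_A ≈ 2.10 mV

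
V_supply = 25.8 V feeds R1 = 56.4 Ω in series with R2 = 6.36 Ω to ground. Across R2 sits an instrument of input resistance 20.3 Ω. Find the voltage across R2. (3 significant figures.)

The load sits in parallel with R2, giving an effective lower resistance R2' = R2·R_L/(R2+R_L) = 4.843 Ω.
Voltage divider with the loaded lower leg: V_out = 25.8 × 4.843/(56.4 + 4.843) = 25.8 × 0.07907 = 2.040 V.

V_out ≈ 2.04 V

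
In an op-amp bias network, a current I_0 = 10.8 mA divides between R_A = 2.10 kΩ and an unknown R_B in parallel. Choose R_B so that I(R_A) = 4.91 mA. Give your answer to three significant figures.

Two-branch current divider: I_A = I_0 · R_B/(R_A + R_B).
With f = 0.4546, R_B = R_A · f/(1−f) = 2.10 × 0.8336 = 1.751 kΩ.

R_B ≈ 1.75 kΩ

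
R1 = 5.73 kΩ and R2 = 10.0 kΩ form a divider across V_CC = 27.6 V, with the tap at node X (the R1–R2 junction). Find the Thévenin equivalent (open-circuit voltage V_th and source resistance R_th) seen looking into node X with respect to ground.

Open-circuit (no load on X): V_th = V_CC · R2/(R1 + R2) = 27.6 × 10.0/(5.730 + 10.0) = 17.55 V.
With V_CC suppressed (replaced by a short), R_th = R1 ‖ R2 = (5.730 × 10.0)/(5.730 + 10.0) = 3.643 kΩ.

V_th ≈ 17.5 V, R_th ≈ 3.64 kΩ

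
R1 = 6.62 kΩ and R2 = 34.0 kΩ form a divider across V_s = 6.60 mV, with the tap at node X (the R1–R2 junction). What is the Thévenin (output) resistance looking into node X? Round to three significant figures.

With V_s suppressed (replaced by a short), R_th = R1 ‖ R2 = (6.620 × 34.0)/(6.620 + 34.0) = 5.541 kΩ.

R_th ≈ 5.54 kΩ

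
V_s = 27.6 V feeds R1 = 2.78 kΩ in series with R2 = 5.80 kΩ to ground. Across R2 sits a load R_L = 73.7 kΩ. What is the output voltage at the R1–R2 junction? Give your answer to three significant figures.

V_out ≈ 18.2 V

R2 ‖ R_L = (5.80 × 73.7)/(5.80 + 73.7) = 5.377 kΩ.
Voltage divider with the loaded lower leg: V_out = 27.6 × 5.377/(2.78 + 5.377) = 27.6 × 0.6592 = 18.19 V.
(Unloaded it would be 18.7 V; the load pulls it down.)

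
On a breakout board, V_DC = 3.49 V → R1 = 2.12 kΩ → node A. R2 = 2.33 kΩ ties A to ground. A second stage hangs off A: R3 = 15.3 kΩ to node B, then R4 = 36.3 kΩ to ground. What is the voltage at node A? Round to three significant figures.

Looking into the second stage from A: R3 + R4 = 51.60 kΩ appears in parallel with R2.
Effective lower resistance at A: R2 ‖ 51.60 = 2.229 kΩ.
First divider: V_A = V_DC · 2.229/(2.12 + 2.229) = 1.789 V.

V_A ≈ 1.79 V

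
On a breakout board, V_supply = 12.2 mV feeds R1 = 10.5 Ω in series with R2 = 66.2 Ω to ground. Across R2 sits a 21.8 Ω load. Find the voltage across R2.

V_out ≈ 7.44 mV

First combine the lower leg with the load: R2 ‖ R_L = 16.40 Ω.
Voltage divider with the loaded lower leg: V_out = 12.2 × 16.40/(10.5 + 16.40) = 12.2 × 0.6097 = 7.438 mV.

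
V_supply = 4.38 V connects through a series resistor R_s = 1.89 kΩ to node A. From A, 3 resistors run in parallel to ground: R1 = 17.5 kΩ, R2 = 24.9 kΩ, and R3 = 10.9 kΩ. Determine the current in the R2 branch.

I ≈ 0.130 mA

Equivalent of the parallel group: R_p = 5.290 kΩ.
V_A by voltage divider: V_A = 4.38 × 5.290/(1.89 + 5.290) = 3.227 V.
Branch current I = V_A/R2 = 3.227/24.9 = 0.1296 mA.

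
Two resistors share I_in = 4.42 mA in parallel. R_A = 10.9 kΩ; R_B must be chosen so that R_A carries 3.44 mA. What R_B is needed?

In a two-way split, I_A/I_in = R_B/(R_A + R_B).
3.44/4.42 = R_B/(R_A + R_B) → R_B = R_A · (0.7783)/(1 − 0.7783) = 10.9 × 3.510 = 38.26 kΩ.

R_B ≈ 38.3 kΩ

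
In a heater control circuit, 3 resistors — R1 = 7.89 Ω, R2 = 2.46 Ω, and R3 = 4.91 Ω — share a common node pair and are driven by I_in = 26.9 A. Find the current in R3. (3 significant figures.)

Total conductance ΣG = 1/7.89 + 1/2.46 + 1/4.91 = 0.7369 (units of 1/Ω).
By the current-divider rule, I = I_in · G_k/ΣG = 26.9 × 0.2764 = 7.435 A.

I ≈ 7.43 A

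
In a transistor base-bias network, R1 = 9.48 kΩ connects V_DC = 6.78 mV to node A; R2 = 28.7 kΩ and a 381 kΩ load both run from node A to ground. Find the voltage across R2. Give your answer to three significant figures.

The load sits in parallel with R2, giving an effective lower resistance R2' = R2·R_L/(R2+R_L) = 26.69 kΩ.
Then V_out = V_DC · R2'/(R1 + R2') = 6.78 × 26.69/36.17 = 5.003 mV.

V_out ≈ 5.00 mV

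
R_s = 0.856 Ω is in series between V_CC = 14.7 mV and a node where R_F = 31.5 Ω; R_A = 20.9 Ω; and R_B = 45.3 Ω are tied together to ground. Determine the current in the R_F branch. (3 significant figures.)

I ≈ 0.429 mA

Combine the parallel branches: R_p = (1/31.5 + 1/20.9 + 1/45.3)⁻¹ = 9.836 Ω.
Node voltage V_A = V_CC · R_p/(R_s + R_p) = 14.7 × 0.9199 = 13.52 mV.
I(R_F) = V_A / R_F = 13.52/31.5 = 0.4293 mA.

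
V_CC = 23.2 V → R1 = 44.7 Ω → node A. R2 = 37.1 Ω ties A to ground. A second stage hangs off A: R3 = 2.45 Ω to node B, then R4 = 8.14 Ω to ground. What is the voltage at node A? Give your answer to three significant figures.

V_A ≈ 3.61 V

The second stage (R3 + R4 = 10.59 Ω) loads node A in parallel with R2.
Effective lower resistance at A: R2 ‖ 10.59 = 8.238 Ω.
V_A = 23.2 × 8.238/(44.7 + 8.238) = 3.610 V.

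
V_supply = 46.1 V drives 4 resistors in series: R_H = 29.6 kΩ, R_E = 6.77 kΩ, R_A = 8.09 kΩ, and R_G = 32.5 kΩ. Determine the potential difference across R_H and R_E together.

Series total: ΣR = 29.6 + 6.77 + 8.09 + 32.5 = 76.96 kΩ.
R_{R_H..R_E} = 29.6 + 6.77 = 36.37 kΩ.
V = V_supply · R/ΣR = 46.1 × 0.4726 = 21.79 V.

V ≈ 21.8 V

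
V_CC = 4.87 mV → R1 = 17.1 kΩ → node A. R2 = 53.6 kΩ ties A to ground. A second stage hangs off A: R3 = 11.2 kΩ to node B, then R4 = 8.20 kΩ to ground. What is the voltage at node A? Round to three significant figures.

Looking into the second stage from A: R3 + R4 = 19.40 kΩ appears in parallel with R2.
R2 ‖ (R3+R4) = 14.24 kΩ.
First divider: V_A = V_CC · 14.24/(17.1 + 14.24) = 2.213 mV.

V_A ≈ 2.21 mV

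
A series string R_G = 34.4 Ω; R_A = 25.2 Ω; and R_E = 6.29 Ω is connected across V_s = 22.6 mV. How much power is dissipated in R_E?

ΣR = 65.89 Ω → I = 22.6/65.89 = 0.3430 mA.
V(R_E) = I·R = 2.157 mV; P = V·I = 2.157 × 0.3430 = 0.7400 µW.

P ≈ 0.740 µW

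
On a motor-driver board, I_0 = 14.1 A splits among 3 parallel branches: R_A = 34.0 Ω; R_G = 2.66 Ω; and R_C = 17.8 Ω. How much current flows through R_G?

I ≈ 11.5 A

Total conductance ΣG = 1/34.0 + 1/2.66 + 1/17.8 = 0.4615 (units of 1/Ω).
By the current-divider rule, I = I_0 · G_k/ΣG = 14.1 × 0.8145 = 11.49 A.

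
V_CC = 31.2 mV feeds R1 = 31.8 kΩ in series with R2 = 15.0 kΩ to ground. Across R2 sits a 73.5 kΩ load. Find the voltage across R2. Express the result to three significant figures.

V_out ≈ 8.78 mV

R2 ‖ R_L = (15.0 × 73.5)/(15.0 + 73.5) = 12.46 kΩ.
Voltage divider with the loaded lower leg: V_out = 31.2 × 12.46/(31.8 + 12.46) = 31.2 × 0.2815 = 8.782 mV.
(Unloaded it would be 10.0 mV; the load pulls it down.)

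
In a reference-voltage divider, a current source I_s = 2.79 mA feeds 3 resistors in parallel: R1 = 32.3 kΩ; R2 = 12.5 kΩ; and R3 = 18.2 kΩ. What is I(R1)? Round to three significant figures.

I ≈ 0.521 mA

ΣG = 1/32.3 + 1/12.5 + 1/18.2 = 0.1659.
Current divider: I(R1) = I_s · G_k/ΣG = 2.79 × (0.03096/0.1659) = 2.79 × 0.1866 = 0.5206 mA.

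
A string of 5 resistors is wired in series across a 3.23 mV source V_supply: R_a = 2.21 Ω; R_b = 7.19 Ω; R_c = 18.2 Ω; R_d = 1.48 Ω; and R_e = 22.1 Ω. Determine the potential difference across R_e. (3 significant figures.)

Total series resistance ΣR = 2.21 + 7.19 + 18.2 + 1.48 + 22.1 = 51.18 Ω.
By the voltage-divider rule, V = 3.23 × 22.10/51.18 = 1.395 mV.

V ≈ 1.39 mV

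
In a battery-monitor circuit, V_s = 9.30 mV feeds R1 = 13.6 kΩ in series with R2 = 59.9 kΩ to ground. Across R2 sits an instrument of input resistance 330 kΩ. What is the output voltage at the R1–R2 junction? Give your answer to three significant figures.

R2 ‖ R_L = (59.9 × 330)/(59.9 + 330) = 50.70 kΩ.
Now apply the divider: V_out = 9.30 × 0.7885 = 7.333 mV.

V_out ≈ 7.33 mV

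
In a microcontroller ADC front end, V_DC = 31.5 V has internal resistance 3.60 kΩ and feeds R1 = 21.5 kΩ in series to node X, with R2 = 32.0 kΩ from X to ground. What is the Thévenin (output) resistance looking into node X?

R1' = 3.60 + 21.5 = 25.10 kΩ (source resistance + R1).
Zeroing V_DC shorts the top of R1' to ground, so R_th = R1' ‖ R2 = 14.07 kΩ.

R_th ≈ 14.1 kΩ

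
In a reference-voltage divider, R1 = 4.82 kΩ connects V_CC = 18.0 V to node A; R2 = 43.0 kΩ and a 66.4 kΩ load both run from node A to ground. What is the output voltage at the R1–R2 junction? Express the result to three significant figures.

V_out ≈ 15.2 V

First combine the lower leg with the load: R2 ‖ R_L = 26.10 kΩ.
Now apply the divider: V_out = 18.0 × 0.8441 = 15.19 V.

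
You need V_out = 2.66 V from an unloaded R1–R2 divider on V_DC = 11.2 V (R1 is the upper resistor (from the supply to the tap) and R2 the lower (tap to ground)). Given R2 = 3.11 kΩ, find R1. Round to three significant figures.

R1 ≈ 9.98 kΩ

V_out/V_DC = R2/(R1+R2) = 0.2375.
Rearranging, R1 = R2·(1−k)/k = 3.11 × 3.211 = 9.985 kΩ.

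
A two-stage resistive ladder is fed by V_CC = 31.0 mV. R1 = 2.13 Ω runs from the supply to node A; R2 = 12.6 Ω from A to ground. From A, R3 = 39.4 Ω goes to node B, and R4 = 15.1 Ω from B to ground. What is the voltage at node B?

Node A sees R2 in parallel with the series input of stage 2, R3 + R4 = 54.50 Ω.
Effective lower resistance at A: R2 ‖ 54.50 = 10.23 Ω.
V_A = 31.0 × 10.23/(2.13 + 10.23) = 25.66 mV.
Then the unloaded second divider: V_B = V_A × R4/(R3+R4) = 25.66 × 0.2771 = 7.109 mV.

V_B ≈ 7.11 mV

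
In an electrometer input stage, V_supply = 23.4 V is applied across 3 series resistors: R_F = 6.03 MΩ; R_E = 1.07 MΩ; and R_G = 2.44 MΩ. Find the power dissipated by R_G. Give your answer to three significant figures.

P ≈ 14.7 µW

The common current is I = 23.4/9.540 = 2.453 µA.
V(R_G) = I·R = 5.985 V; P = V·I = 5.985 × 2.453 = 14.68 µW.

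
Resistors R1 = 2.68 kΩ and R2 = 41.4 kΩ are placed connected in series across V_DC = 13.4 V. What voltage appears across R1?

Total series resistance ΣR = 2.68 + 41.4 = 44.08 kΩ.
V = V_DC · R/ΣR = 13.4 × 0.06080 = 0.8147 V.

V ≈ 0.815 V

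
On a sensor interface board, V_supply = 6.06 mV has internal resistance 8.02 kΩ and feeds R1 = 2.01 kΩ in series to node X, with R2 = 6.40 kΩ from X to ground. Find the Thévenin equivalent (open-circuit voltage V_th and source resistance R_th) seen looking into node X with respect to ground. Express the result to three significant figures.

R1' = 8.02 + 2.01 = 10.03 kΩ (source resistance + R1).
With X open, the divider is unloaded: V_th = 6.06 × 6.40/16.43 = 2.361 mV.
With V_supply suppressed (replaced by a short), R_th = R1' ‖ R2 = (10.03 × 6.40)/(10.03 + 6.40) = 3.907 kΩ.

V_th ≈ 2.36 mV, R_th ≈ 3.91 kΩ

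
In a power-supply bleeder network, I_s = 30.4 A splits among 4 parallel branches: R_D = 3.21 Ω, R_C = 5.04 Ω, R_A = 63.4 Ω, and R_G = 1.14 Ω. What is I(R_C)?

Total conductance ΣG = 1/3.21 + 1/5.04 + 1/63.4 + 1/1.14 = 1.403 (units of 1/Ω).
By the current-divider rule, I = I_s · G_k/ΣG = 30.4 × 0.1414 = 4.299 A.

I ≈ 4.30 A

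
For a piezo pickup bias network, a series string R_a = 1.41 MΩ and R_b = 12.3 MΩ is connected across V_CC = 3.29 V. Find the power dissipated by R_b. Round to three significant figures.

P ≈ 0.708 µW

ΣR = 13.71 MΩ → I = 3.29/13.71 = 0.2400 µA.
P(R_b) = I²·R_b = (0.2400)² × 12.3 = 0.7083 µW.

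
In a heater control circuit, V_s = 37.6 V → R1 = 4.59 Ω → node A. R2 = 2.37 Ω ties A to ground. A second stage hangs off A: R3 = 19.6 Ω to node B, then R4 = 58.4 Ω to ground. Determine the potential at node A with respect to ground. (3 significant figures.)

V_A ≈ 12.6 V

The second stage (R3 + R4 = 78.00 Ω) loads node A in parallel with R2.
Effective lower resistance at A: R2 ‖ 78.00 = 2.300 Ω.
V_A = 37.6 × 2.300/(4.59 + 2.300) = 12.55 V.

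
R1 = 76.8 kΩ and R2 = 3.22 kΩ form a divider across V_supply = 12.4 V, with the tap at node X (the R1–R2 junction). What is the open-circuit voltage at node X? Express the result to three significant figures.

V_th ≈ 0.499 V

V_th is the unloaded tap voltage: V_supply · R2/(R1+R2) = 12.4 × 0.04024 = 0.4990 V.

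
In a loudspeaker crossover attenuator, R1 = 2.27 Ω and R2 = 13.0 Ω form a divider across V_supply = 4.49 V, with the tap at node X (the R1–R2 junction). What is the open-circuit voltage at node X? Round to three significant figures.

V_th ≈ 3.82 V

V_th is the unloaded tap voltage: V_supply · R2/(R1+R2) = 4.49 × 0.8513 = 3.823 V.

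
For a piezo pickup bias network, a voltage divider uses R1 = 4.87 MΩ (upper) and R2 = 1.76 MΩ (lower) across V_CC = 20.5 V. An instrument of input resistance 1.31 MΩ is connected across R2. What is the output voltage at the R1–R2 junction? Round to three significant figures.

V_out ≈ 2.74 V

First combine the lower leg with the load: R2 ‖ R_L = 0.7510 MΩ.
Voltage divider with the loaded lower leg: V_out = 20.5 × 0.7510/(4.87 + 0.7510) = 20.5 × 0.1336 = 2.739 V.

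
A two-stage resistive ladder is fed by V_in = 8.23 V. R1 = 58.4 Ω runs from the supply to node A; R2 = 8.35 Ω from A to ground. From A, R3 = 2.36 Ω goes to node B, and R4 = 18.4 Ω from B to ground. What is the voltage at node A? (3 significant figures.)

Node A sees R2 in parallel with the series input of stage 2, R3 + R4 = 20.76 Ω.
R2 ‖ (R3+R4) = 5.955 Ω.
V_A = 8.23 × 5.955/(58.4 + 5.955) = 0.7615 V.

V_A ≈ 0.762 V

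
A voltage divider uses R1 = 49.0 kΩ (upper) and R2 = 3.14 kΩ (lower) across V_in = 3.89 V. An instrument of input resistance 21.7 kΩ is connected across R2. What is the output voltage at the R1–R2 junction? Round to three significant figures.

The load sits in parallel with R2, giving an effective lower resistance R2' = R2·R_L/(R2+R_L) = 2.743 kΩ.
Now apply the divider: V_out = 3.89 × 0.05301 = 0.2062 V.
(Unloaded it would be 0.234 V; the load pulls it down.)

V_out ≈ 0.206 V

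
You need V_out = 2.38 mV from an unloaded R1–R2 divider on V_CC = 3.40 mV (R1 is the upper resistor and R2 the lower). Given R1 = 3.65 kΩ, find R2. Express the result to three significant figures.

V_out/V_CC = R2/(R1+R2) = 0.7000.
R2 = R1 · 0.7000/(1 − 0.7000) = 8.517 kΩ.

R2 ≈ 8.52 kΩ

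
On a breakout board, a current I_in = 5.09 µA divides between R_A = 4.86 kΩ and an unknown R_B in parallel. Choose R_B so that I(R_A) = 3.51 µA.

In a two-way split, I_A/I_in = R_B/(R_A + R_B).
With f = 0.6896, R_B = R_A · f/(1−f) = 4.86 × 2.222 = 10.80 kΩ.

R_B ≈ 10.8 kΩ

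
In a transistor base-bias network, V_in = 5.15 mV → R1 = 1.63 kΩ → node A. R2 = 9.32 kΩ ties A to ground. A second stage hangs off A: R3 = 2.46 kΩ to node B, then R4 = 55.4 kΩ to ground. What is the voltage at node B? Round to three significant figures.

V_B ≈ 4.10 mV

The second stage (R3 + R4 = 57.86 kΩ) loads node A in parallel with R2.
R2 ‖ (R3+R4) = 8.027 kΩ.
So V_A = 5.15 × 0.8312 = 4.281 mV.
Then the unloaded second divider: V_B = V_A × R4/(R3+R4) = 4.281 × 0.9575 = 4.099 mV.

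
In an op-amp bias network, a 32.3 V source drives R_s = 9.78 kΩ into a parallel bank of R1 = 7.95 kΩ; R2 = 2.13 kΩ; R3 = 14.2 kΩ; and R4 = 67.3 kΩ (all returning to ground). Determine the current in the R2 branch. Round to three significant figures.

I ≈ 1.98 mA

Parallel bank: R_p = 1/(1/7.95 + 1/2.13 + 1/14.2 + 1/67.3) = 1.469 kΩ.
V_A = 32.3 × 1.469/11.25 = 4.219 V.
I(R2) = V_A / R2 = 4.219/2.13 = 1.981 mA.
(Check via current divider: I_total = 2.871 mA; share G_k/ΣG = 0.6899 → same result.)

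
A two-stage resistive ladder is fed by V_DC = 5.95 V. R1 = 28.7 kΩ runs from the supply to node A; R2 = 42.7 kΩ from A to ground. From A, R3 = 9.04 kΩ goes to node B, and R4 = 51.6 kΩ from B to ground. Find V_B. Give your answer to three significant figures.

V_B ≈ 2.36 V

The second stage (R3 + R4 = 60.64 kΩ) loads node A in parallel with R2.
R2 ‖ (R3+R4) = 25.06 kΩ.
V_A = 5.95 × 25.06/(28.7 + 25.06) = 2.773 V.
Stage 2 is unloaded, so V_B = V_A · R4/(R3+R4) = 2.773 × 51.6/60.64 = 2.360 V.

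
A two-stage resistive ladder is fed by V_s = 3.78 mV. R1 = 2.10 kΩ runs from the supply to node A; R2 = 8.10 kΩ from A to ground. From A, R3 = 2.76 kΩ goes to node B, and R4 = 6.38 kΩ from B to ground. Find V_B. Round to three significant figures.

V_B ≈ 1.77 mV

Node A sees R2 in parallel with the series input of stage 2, R3 + R4 = 9.140 kΩ.
R2 ‖ (R3+R4) = 4.294 kΩ.
So V_A = 3.78 × 0.6716 = 2.539 mV.
Then the unloaded second divider: V_B = V_A × R4/(R3+R4) = 2.539 × 0.6980 = 1.772 mV.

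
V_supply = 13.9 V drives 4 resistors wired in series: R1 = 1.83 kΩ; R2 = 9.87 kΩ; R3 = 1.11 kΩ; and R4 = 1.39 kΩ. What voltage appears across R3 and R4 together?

Total series resistance ΣR = 1.83 + 9.87 + 1.11 + 1.39 = 14.20 kΩ.
R_{R3..R4} = 1.11 + 1.39 = 2.500 kΩ.
V = V_supply · R/ΣR = 13.9 × 0.1761 = 2.447 V.

V ≈ 2.45 V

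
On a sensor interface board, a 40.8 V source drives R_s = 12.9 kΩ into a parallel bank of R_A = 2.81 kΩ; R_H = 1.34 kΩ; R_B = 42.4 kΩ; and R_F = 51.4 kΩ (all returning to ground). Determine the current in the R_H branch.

I ≈ 1.93 mA

Combine the parallel branches: R_p = (1/2.81 + 1/1.34 + 1/42.4 + 1/51.4)⁻¹ = 0.8732 kΩ.
V_A by voltage divider: V_A = 40.8 × 0.8732/(12.9 + 0.8732) = 2.587 V.
I(R_H) = V_A / R_H = 2.587/1.34 = 1.930 mA.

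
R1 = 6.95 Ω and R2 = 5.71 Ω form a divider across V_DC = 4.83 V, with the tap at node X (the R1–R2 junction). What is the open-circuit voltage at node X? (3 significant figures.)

V_th ≈ 2.18 V

Open-circuit (no load on X): V_th = V_DC · R2/(R1 + R2) = 4.83 × 5.71/(6.950 + 5.71) = 2.178 V.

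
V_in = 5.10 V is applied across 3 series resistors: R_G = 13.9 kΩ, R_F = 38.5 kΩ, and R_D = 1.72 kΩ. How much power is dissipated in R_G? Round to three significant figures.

The common current is I = 5.10/54.12 = 0.09424 mA.
P = I²R = 0.008880 × 13.9 = 0.1234 mW.

P ≈ 0.123 mW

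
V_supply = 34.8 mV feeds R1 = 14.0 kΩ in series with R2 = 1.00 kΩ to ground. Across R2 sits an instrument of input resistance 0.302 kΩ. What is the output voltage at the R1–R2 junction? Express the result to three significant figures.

V_out ≈ 0.567 mV

R2 ‖ R_L = (1.00 × 0.302)/(1.00 + 0.302) = 0.2320 kΩ.
Then V_out = V_supply · R2'/(R1 + R2') = 34.8 × 0.2320/14.23 = 0.5672 mV.
(Unloaded it would be 2.32 mV; the load pulls it down.)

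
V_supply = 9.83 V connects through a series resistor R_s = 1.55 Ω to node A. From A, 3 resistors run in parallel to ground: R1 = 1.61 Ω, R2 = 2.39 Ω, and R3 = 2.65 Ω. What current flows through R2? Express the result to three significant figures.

I ≈ 1.29 A

Combine the parallel branches: R_p = (1/1.61 + 1/2.39 + 1/2.65)⁻¹ = 0.7058 Ω.
V_A by voltage divider: V_A = 9.83 × 0.7058/(1.55 + 0.7058) = 3.076 V.
I(R2) = V_A / R2 = 3.076/2.39 = 1.287 A.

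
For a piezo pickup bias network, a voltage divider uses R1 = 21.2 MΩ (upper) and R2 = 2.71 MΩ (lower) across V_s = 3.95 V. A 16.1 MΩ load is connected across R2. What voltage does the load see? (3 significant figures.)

First combine the lower leg with the load: R2 ‖ R_L = 2.320 MΩ.
Voltage divider with the loaded lower leg: V_out = 3.95 × 2.320/(21.2 + 2.320) = 3.95 × 0.09862 = 0.3896 V.
(Unloaded it would be 0.448 V; the load pulls it down.)

V_out ≈ 0.390 V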